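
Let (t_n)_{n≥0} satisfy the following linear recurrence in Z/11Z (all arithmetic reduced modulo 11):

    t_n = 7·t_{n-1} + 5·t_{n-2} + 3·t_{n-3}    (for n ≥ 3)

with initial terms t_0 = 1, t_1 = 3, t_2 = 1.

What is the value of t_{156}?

t_3 = 7·1 + 5·3 + 3·1 = 3
t_4 = 7·3 + 5·1 + 3·3 = 2
t_5 = 7·2 + 5·3 + 3·1 = 10
t_6 = 7·10 + 5·2 + 3·3 = 1
t_7 = 7·1 + 5·10 + 3·2 = 8
t_8 = 7·8 + 5·1 + 3·10 = 3
t_9 = 7·3 + 5·8 + 3·1 = 9
t_10 = 7·9 + 5·3 + 3·8 = 3
t_11 = 7·3 + 5·9 + 3·3 = 9
t_12 = 7·9 + 5·3 + 3·9 = 6
t_13 = 7·6 + 5·9 + 3·3 = 8
t_14 = 7·8 + 5·6 + 3·9 = 3
t_15 = 7·3 + 5·8 + 3·6 = 2
t_16 = 7·2 + 5·3 + 3·8 = 9
t_17 = 7·9 + 5·2 + 3·3 = 5
t_18 = 7·5 + 5·9 + 3·2 = 9
t_19 = 7·9 + 5·5 + 3·9 = 5
t_20 = 7·5 + 5·9 + 3·5 = 7
t_21 = 7·7 + 5·5 + 3·9 = 2
t_22 = 7·2 + 5·7 + 3·5 = 9
t_23 = 7·9 + 5·2 + 3·7 = 6
t_24 = 7·6 + 5·9 + 3·2 = 5
t_25 = 7·5 + 5·6 + 3·9 = 4
t_26 = 7·4 + 5·5 + 3·6 = 5
t_27 = 7·5 + 5·4 + 3·5 = 4
t_28 = 7·4 + 5·5 + 3·4 = 10
t_29 = 7·10 + 5·4 + 3·5 = 6
t_30 = 7·6 + 5·10 + 3·4 = 5
t_31 = 7·5 + 5·6 + 3·10 = 7
t_32 = 7·7 + 5·5 + 3·6 = 4
t_33 = 7·4 + 5·7 + 3·5 = 1
t_34 = 7·1 + 5·4 + 3·7 = 4
t_35 = 7·4 + 5·1 + 3·4 = 1
t_36 = 7·1 + 5·4 + 3·1 = 8
t_37 = 7·8 + 5·1 + 3·4 = 7
t_38 = 7·7 + 5·8 + 3·1 = 4
t_39 = 7·4 + 5·7 + 3·8 = 10
t_40 = 7·10 + 5·4 + 3·7 = 1
t_41 = 7·1 + 5·10 + 3·4 = 3
t_42 = 7·3 + 5·1 + 3·10 = 1
(t_40, t_41, t_42) = (1, 3, 1) = (t_0, t_1, t_2), so the sequence has period 40.
156 ≡ 36 (mod 40), hence t_156 = t_36 = 8.

8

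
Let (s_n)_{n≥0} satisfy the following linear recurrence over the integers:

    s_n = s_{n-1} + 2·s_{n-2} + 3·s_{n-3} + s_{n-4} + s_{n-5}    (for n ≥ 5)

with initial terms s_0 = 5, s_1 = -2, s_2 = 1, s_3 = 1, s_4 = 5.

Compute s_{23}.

98507784

s_5 = 1·5 + 2·1 + 3·1 + 1·-2 + 1·5 = 13
s_6 = 1·13 + 2·5 + 3·1 + 1·1 + 1·-2 = 25
s_7 = 1·25 + 2·13 + 3·5 + 1·1 + 1·1 = 68
s_8 = 1·68 + 2·25 + 3·13 + 1·5 + 1·1 = 163
s_9 = 1·163 + 2·68 + 3·25 + 1·13 + 1·5 = 392
s_10 = 1·392 + 2·163 + 3·68 + 1·25 + 1·13 = 960
s_11 = 1·960 + 2·392 + 3·163 + 1·68 + 1·25 = 2326
s_12 = 1·2326 + 2·960 + 3·392 + 1·163 + 1·68 = 5653
s_13 = 1·5653 + 2·2326 + 3·960 + 1·392 + 1·163 = 13740
s_14 = 1·13740 + 2·5653 + 3·2326 + 1·960 + 1·392 = 33376
s_15 = 1·33376 + 2·13740 + 3·5653 + 1·2326 + 1·960 = 81101
s_16 = 1·81101 + 2·33376 + 3·13740 + 1·5653 + 1·2326 = 197052
s_17 = 1·197052 + 2·81101 + 3·33376 + 1·13740 + 1·5653 = 478775
s_18 = 1·478775 + 2·197052 + 3·81101 + 1·33376 + 1·13740 = 1163298
s_19 = 1·1163298 + 2·478775 + 3·197052 + 1·81101 + 1·33376 = 2826481
s_20 = 1·2826481 + 2·1163298 + 3·478775 + 1·197052 + 1·81101 = 6867555
s_21 = 1·6867555 + 2·2826481 + 3·1163298 + 1·478775 + 1·197052 = 16686238
s_22 = 1·16686238 + 2·6867555 + 3·2826481 + 1·1163298 + 1·478775 = 40542864
s_23 = 1·40542864 + 2·16686238 + 3·6867555 + 1·2826481 + 1·1163298 = 98507784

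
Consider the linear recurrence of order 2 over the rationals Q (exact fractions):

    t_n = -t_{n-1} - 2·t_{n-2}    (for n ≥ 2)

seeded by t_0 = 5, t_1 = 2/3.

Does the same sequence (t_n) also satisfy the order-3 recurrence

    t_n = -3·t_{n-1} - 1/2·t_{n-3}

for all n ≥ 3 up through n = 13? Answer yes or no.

no

Terms t_0..t_13: 5, 2/3, -32/3, 28/3, 12, -92/3, 20/3, 164/3, -68, -124/3, 532/3, -284/3, -260, 1348/3
n=3: candidate gives 59/2, actual t_3 = 28/3 ✗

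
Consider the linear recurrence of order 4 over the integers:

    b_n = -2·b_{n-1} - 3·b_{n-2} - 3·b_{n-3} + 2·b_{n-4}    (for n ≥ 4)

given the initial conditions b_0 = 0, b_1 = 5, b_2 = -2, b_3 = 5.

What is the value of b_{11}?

b_4 = -2·5 + -3·-2 + -3·5 + 2·0 = -19
b_5 = -2·-19 + -3·5 + -3·-2 + 2·5 = 39
b_6 = -2·39 + -3·-19 + -3·5 + 2·-2 = -40
b_7 = -2·-40 + -3·39 + -3·-19 + 2·5 = 30
b_8 = -2·30 + -3·-40 + -3·39 + 2·-19 = -95
b_9 = -2·-95 + -3·30 + -3·-40 + 2·39 = 298
b_10 = -2·298 + -3·-95 + -3·30 + 2·-40 = -481
b_11 = -2·-481 + -3·298 + -3·-95 + 2·30 = 413

413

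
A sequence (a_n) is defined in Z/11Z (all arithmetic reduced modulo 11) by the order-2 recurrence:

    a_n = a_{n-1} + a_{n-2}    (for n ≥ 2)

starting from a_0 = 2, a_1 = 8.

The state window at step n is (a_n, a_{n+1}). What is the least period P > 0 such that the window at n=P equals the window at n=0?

n=0: window = (2, 8)
n=1: window = (8, 10)
n=2: window = (10, 7)
n=3: window = (7, 6)
n=4: window = (6, 2)
n=5: window = (2, 8)
window at n=5 equals window at n=0 → period = 5

5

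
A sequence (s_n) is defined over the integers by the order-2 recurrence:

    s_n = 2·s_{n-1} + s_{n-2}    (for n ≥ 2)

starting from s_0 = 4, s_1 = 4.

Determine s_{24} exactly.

3073593604

s_2 = 2·4 + 1·4 = 12
s_3 = 2·12 + 1·4 = 28
s_4 = 2·28 + 1·12 = 68
s_5 = 2·68 + 1·28 = 164
s_6 = 2·164 + 1·68 = 396
s_7 = 2·396 + 1·164 = 956
s_8 = 2·956 + 1·396 = 2308
s_9 = 2·2308 + 1·956 = 5572
s_10 = 2·5572 + 1·2308 = 13452
s_11 = 2·13452 + 1·5572 = 32476
s_12 = 2·32476 + 1·13452 = 78404
s_13 = 2·78404 + 1·32476 = 189284
s_14 = 2·189284 + 1·78404 = 456972
s_15 = 2·456972 + 1·189284 = 1103228
s_16 = 2·1103228 + 1·456972 = 2663428
s_17 = 2·2663428 + 1·1103228 = 6430084
s_18 = 2·6430084 + 1·2663428 = 15523596
s_19 = 2·15523596 + 1·6430084 = 37477276
s_20 = 2·37477276 + 1·15523596 = 90478148
s_21 = 2·90478148 + 1·37477276 = 218433572
s_22 = 2·218433572 + 1·90478148 = 527345292
s_23 = 2·527345292 + 1·218433572 = 1273124156
s_24 = 2·1273124156 + 1·527345292 = 3073593604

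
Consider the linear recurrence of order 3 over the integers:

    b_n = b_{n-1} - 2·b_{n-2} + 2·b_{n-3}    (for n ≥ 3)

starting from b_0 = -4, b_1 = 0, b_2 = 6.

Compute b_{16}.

-854

b_3 = 1·6 + -2·0 + 2·-4 = -2
b_4 = 1·-2 + -2·6 + 2·0 = -14
b_5 = 1·-14 + -2·-2 + 2·6 = 2
b_6 = 1·2 + -2·-14 + 2·-2 = 26
b_7 = 1·26 + -2·2 + 2·-14 = -6
b_8 = 1·-6 + -2·26 + 2·2 = -54
b_9 = 1·-54 + -2·-6 + 2·26 = 10
b_10 = 1·10 + -2·-54 + 2·-6 = 106
b_11 = 1·106 + -2·10 + 2·-54 = -22
b_12 = 1·-22 + -2·106 + 2·10 = -214
b_13 = 1·-214 + -2·-22 + 2·106 = 42
b_14 = 1·42 + -2·-214 + 2·-22 = 426
b_15 = 1·426 + -2·42 + 2·-214 = -86
b_16 = 1·-86 + -2·426 + 2·42 = -854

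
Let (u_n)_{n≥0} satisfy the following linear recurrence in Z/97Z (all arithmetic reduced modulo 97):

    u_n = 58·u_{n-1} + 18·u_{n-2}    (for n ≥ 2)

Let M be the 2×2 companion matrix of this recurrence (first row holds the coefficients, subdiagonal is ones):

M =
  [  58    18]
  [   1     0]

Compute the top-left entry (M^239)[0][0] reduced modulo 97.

(M^239)[0][0] is the top entry after applying M 239 times to the unit state (1, 0). Equivalently it is h_{240} for the auxiliary sequence (h_n) obeying the same recurrence with h_1 = 1 and h_i = 0 for 0 ≤ i < 1:
h_2 = 58·1 + 18·0 = 58
h_3 = 58·58 + 18·1 = 84
h_4 = 58·84 + 18·58 = 96
h_5 = 58·96 + 18·84 = 96
h_6 = 58·96 + 18·96 = 21
h_7 = 58·21 + 18·96 = 36
Continuing the recurrence:
  h_8 = 41;  h_9 = 19;  h_10 = 94;  h_11 = 71;  h_12 = 87;  h_13 = 19
  h_14 = 49;  h_15 = 80;  h_16 = 90;  h_17 = 64;  h_18 = 94;  h_19 = 8
  h_20 = 22;  h_21 = 62;  h_22 = 15;  h_23 = 46;  h_24 = 28;  h_25 = 27
  h_26 = 33;  h_27 = 72;  h_28 = 17;  h_29 = 51;  h_30 = 63;  h_31 = 13
  h_32 = 45;  h_33 = 31;  h_34 = 86;  h_35 = 17;  h_36 = 12;  h_37 = 32
  h_38 = 35;  h_39 = 84;  h_40 = 70;  h_41 = 43;  h_42 = 68;  h_43 = 62
  h_44 = 67;  h_45 = 55;  h_46 = 31;  h_47 = 72;  h_48 = 78;  h_49 = 0
  h_50 = 46;  h_51 = 49;  h_52 = 81;  h_53 = 51;  h_54 = 51;  h_55 = 93
  h_56 = 7;  h_57 = 43;  h_58 = 1;  h_59 = 56;  h_60 = 65;  h_61 = 25
  h_62 = 1;  h_63 = 23;  h_64 = 91;  h_65 = 66;  h_66 = 34;  h_67 = 56
  h_68 = 77;  h_69 = 42;  h_70 = 39;  h_71 = 11;  h_72 = 79;  h_73 = 27
  h_74 = 78;  h_75 = 63;  h_76 = 14;  h_77 = 6;  h_78 = 18;  h_79 = 85
  h_80 = 16;  h_81 = 33;  h_82 = 68;  h_83 = 76;  h_84 = 6;  h_85 = 67
  h_86 = 17;  h_87 = 58;  h_88 = 81;  h_89 = 19;  h_90 = 38;  h_91 = 24
  h_92 = 39;  h_93 = 75;  h_94 = 8;  h_95 = 68;  h_96 = 14;  h_97 = 96
  h_98 = 0;  h_99 = 79;  h_100 = 23;  h_101 = 40;  h_102 = 18;  h_103 = 18
  h_104 = 10;  h_105 = 31;  h_106 = 38;  h_107 = 46;  h_108 = 54;  h_109 = 80
  h_110 = 83;  h_111 = 46;  h_112 = 88;  h_113 = 15;  h_114 = 29;  h_115 = 12
  h_116 = 54;  h_117 = 50;  h_118 = 89;  h_119 = 48;  h_120 = 21;  h_121 = 45
  h_122 = 78;  h_123 = 96;  h_124 = 85;  h_125 = 62;  h_126 = 82;  h_127 = 52
  h_128 = 30;  h_129 = 57;  h_130 = 63;  h_131 = 24;  h_132 = 4;  h_133 = 82
  h_134 = 75;  h_135 = 6;  h_136 = 49;  h_137 = 40;  h_138 = 1;  h_139 = 2
  h_140 = 37;  h_141 = 48;  h_142 = 55;  h_143 = 77;  h_144 = 24;  h_145 = 62
  h_146 = 51;  h_147 = 0;  h_148 = 45;  h_149 = 88;  h_150 = 94;  h_151 = 52
  h_152 = 52;  h_153 = 72;  h_154 = 68;  h_155 = 2;  h_156 = 79;  h_157 = 59
  h_158 = 91;  h_159 = 35;  h_160 = 79;  h_161 = 71;  h_162 = 11;  h_163 = 73
  h_164 = 67;  h_165 = 59;  h_166 = 69;  h_167 = 20;  h_168 = 74;  h_169 = 93
  h_170 = 33;  h_171 = 96;  h_172 = 51;  h_173 = 30;  h_174 = 39;  h_175 = 86
  h_176 = 64;  h_177 = 22;  h_178 = 3;  h_179 = 85;  h_180 = 37;  h_181 = 87
  h_182 = 86;  h_183 = 55;  h_184 = 82;  h_185 = 23;  h_186 = 94;  h_187 = 46
  h_188 = 92;  h_189 = 53;  h_190 = 74;  h_191 = 8;  h_192 = 50;  h_193 = 37
  h_194 = 39;  h_195 = 18;  h_196 = 0;  h_197 = 33;  h_198 = 71;  h_199 = 56
  h_200 = 64;  h_201 = 64;  h_202 = 14;  h_203 = 24;  h_204 = 92;  h_205 = 45
  h_206 = 95;  h_207 = 15;  h_208 = 58;  h_209 = 45;  h_210 = 65;  h_211 = 21
  h_212 = 60;  h_213 = 75;  h_214 = 95;  h_215 = 70;  h_216 = 47;  h_217 = 9
  h_218 = 10;  h_219 = 63;  h_220 = 51;  h_221 = 18;  h_222 = 22;  h_223 = 48
  h_224 = 76;  h_225 = 34;  h_226 = 42;  h_227 = 41;  h_228 = 30;  h_229 = 53
  h_230 = 25;  h_231 = 76;  h_232 = 8;  h_233 = 86;  h_234 = 88;  h_235 = 56
  h_236 = 79;  h_237 = 61;  h_238 = 13
h_239 = 58·13 + 18·61 = 9
h_240 = 58·9 + 18·13 = 77

77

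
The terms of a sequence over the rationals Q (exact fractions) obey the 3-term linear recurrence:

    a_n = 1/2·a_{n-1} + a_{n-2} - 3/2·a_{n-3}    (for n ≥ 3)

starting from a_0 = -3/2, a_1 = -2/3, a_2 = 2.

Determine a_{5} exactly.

83/48

a_3 = 1/2·2 + 1·-2/3 + -3/2·-3/2 = 31/12
a_4 = 1/2·31/12 + 1·2 + -3/2·-2/3 = 103/24
a_5 = 1/2·103/24 + 1·31/12 + -3/2·2 = 83/48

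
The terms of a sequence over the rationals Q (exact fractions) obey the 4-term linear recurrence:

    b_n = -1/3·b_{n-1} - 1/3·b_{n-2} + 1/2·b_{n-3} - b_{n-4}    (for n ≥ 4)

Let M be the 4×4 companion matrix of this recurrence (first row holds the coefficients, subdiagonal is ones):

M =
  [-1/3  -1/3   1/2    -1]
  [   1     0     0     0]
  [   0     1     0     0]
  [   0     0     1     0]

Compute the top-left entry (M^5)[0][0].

(M^5)[0][0] is the top entry after applying M 5 times to the unit state (1, 0, 0, 0). Equivalently it is h_{8} for the auxiliary sequence (h_n) obeying the same recurrence with h_3 = 1 and h_i = 0 for 0 ≤ i < 3:
h_4 = -1/3·1 + -1/3·0 + 1/2·0 + -1·0 = -1/3
h_5 = -1/3·-1/3 + -1/3·1 + 1/2·0 + -1·0 = -2/9
h_6 = -1/3·-2/9 + -1/3·-1/3 + 1/2·1 + -1·0 = 37/54
h_7 = -1/3·37/54 + -1/3·-2/9 + 1/2·-1/3 + -1·1 = -107/81
h_8 = -1/3·-107/81 + -1/3·37/54 + 1/2·-2/9 + -1·-1/3 = 211/486

211/486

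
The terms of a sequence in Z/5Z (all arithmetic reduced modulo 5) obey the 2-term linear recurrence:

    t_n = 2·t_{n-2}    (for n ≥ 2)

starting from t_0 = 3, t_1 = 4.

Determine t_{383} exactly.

2

t_2 = 0·4 + 2·3 = 1
t_3 = 0·1 + 2·4 = 3
t_4 = 0·3 + 2·1 = 2
t_5 = 0·2 + 2·3 = 1
t_6 = 0·1 + 2·2 = 4
t_7 = 0·4 + 2·1 = 2
t_8 = 0·2 + 2·4 = 3
t_9 = 0·3 + 2·2 = 4
(t_8, t_9) = (3, 4) = (t_0, t_1), so the sequence has period 8.
383 ≡ 7 (mod 8), hence t_383 = t_7 = 2.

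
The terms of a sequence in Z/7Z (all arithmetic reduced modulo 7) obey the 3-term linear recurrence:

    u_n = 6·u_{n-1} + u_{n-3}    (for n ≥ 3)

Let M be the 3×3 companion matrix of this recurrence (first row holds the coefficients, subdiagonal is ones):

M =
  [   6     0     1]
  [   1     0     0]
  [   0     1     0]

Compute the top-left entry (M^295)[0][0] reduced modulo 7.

(M^295)[0][0] is the top entry after applying M 295 times to the unit state (1, 0, 0). Equivalently it is h_{297} for the auxiliary sequence (h_n) obeying the same recurrence with h_2 = 1 and h_i = 0 for 0 ≤ i < 2:
h_3 = 6·1 + 0·0 + 1·0 = 6
h_4 = 6·6 + 0·1 + 1·0 = 1
h_5 = 6·1 + 0·6 + 1·1 = 0
h_6 = 6·0 + 0·1 + 1·6 = 6
h_7 = 6·6 + 0·0 + 1·1 = 2
h_8 = 6·2 + 0·6 + 1·0 = 5
h_9 = 6·5 + 0·2 + 1·6 = 1
h_10 = 6·1 + 0·5 + 1·2 = 1
h_11 = 6·1 + 0·1 + 1·5 = 4
h_12 = 6·4 + 0·1 + 1·1 = 4
h_13 = 6·4 + 0·4 + 1·1 = 4
h_14 = 6·4 + 0·4 + 1·4 = 0
h_15 = 6·0 + 0·4 + 1·4 = 4
h_16 = 6·4 + 0·0 + 1·4 = 0
h_17 = 6·0 + 0·4 + 1·0 = 0
h_18 = 6·0 + 0·0 + 1·4 = 4
h_19 = 6·4 + 0·0 + 1·0 = 3
h_20 = 6·3 + 0·4 + 1·0 = 4
h_21 = 6·4 + 0·3 + 1·4 = 0
h_22 = 6·0 + 0·4 + 1·3 = 3
h_23 = 6·3 + 0·0 + 1·4 = 1
h_24 = 6·1 + 0·3 + 1·0 = 6
h_25 = 6·6 + 0·1 + 1·3 = 4
h_26 = 6·4 + 0·6 + 1·1 = 4
h_27 = 6·4 + 0·4 + 1·6 = 2
h_28 = 6·2 + 0·4 + 1·4 = 2
h_29 = 6·2 + 0·2 + 1·4 = 2
h_30 = 6·2 + 0·2 + 1·2 = 0
h_31 = 6·0 + 0·2 + 1·2 = 2
h_32 = 6·2 + 0·0 + 1·2 = 0
h_33 = 6·0 + 0·2 + 1·0 = 0
h_34 = 6·0 + 0·0 + 1·2 = 2
h_35 = 6·2 + 0·0 + 1·0 = 5
h_36 = 6·5 + 0·2 + 1·0 = 2
h_37 = 6·2 + 0·5 + 1·2 = 0
h_38 = 6·0 + 0·2 + 1·5 = 5
h_39 = 6·5 + 0·0 + 1·2 = 4
h_40 = 6·4 + 0·5 + 1·0 = 3
h_41 = 6·3 + 0·4 + 1·5 = 2
h_42 = 6·2 + 0·3 + 1·4 = 2
h_43 = 6·2 + 0·2 + 1·3 = 1
h_44 = 6·1 + 0·2 + 1·2 = 1
h_45 = 6·1 + 0·1 + 1·2 = 1
h_46 = 6·1 + 0·1 + 1·1 = 0
h_47 = 6·0 + 0·1 + 1·1 = 1
h_48 = 6·1 + 0·0 + 1·1 = 0
h_49 = 6·0 + 0·1 + 1·0 = 0
h_50 = 6·0 + 0·0 + 1·1 = 1
(h_48, h_49, h_50) = (0, 0, 1) = (h_0, h_1, h_2), so the sequence has period 48.
297 ≡ 9 (mod 48), hence h_297 = h_9 = 1.

1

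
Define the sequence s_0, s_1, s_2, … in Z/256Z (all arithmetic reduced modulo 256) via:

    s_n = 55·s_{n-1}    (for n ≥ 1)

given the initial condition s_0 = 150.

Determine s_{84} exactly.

s_1 = 55·150 = 58
s_2 = 55·58 = 118
s_3 = 55·118 = 90
s_4 = 55·90 = 86
s_5 = 55·86 = 122
s_6 = 55·122 = 54
s_7 = 55·54 = 154
s_8 = 55·154 = 22
s_9 = 55·22 = 186
s_10 = 55·186 = 246
s_11 = 55·246 = 218
s_12 = 55·218 = 214
s_13 = 55·214 = 250
s_14 = 55·250 = 182
s_15 = 55·182 = 26
s_16 = 55·26 = 150
(s_16) = (150) = (s_0), so the sequence has period 16.
84 ≡ 4 (mod 16), hence s_84 = s_4 = 86.

86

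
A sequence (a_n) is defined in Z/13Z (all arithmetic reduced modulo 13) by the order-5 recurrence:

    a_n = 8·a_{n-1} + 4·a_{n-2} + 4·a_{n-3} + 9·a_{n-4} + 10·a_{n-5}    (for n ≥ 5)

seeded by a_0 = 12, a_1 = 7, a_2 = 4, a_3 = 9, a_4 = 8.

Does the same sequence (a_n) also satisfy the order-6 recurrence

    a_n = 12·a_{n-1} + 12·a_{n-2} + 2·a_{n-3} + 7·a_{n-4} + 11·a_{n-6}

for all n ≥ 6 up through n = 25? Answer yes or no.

Terms a_0..a_25: 12, 7, 4, 9, 8, 0, 5, 11, 10, 3, 10, 8, 4, 10, 1, 2, 7, 3, 0, 3, 2, 8, 10, 4, 9, 12
n=6: candidate gives 1, actual a_6 = 5 ✗

no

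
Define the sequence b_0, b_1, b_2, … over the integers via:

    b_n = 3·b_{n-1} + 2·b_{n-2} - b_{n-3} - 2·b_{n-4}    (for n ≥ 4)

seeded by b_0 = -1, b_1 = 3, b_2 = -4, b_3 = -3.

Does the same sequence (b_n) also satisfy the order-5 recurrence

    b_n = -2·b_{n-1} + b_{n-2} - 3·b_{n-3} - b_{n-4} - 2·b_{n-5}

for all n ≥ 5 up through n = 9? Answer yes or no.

Terms b_0..b_9: -1, 3, -4, -3, -18, -62, -211, -733, -2523, -8700
n=5: candidate gives 44, actual b_5 = -62 ✗

no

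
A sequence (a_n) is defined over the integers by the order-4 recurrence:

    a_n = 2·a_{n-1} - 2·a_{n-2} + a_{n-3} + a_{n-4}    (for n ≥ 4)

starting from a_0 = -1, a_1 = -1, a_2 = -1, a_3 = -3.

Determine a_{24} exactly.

-5556

a_4 = 2·-3 + -2·-1 + 1·-1 + 1·-1 = -6
a_5 = 2·-6 + -2·-3 + 1·-1 + 1·-1 = -8
a_6 = 2·-8 + -2·-6 + 1·-3 + 1·-1 = -8
a_7 = 2·-8 + -2·-8 + 1·-6 + 1·-3 = -9
a_8 = 2·-9 + -2·-8 + 1·-8 + 1·-6 = -16
a_9 = 2·-16 + -2·-9 + 1·-8 + 1·-8 = -30
a_10 = 2·-30 + -2·-16 + 1·-9 + 1·-8 = -45
a_11 = 2·-45 + -2·-30 + 1·-16 + 1·-9 = -55
a_12 = 2·-55 + -2·-45 + 1·-30 + 1·-16 = -66
a_13 = 2·-66 + -2·-55 + 1·-45 + 1·-30 = -97
a_14 = 2·-97 + -2·-66 + 1·-55 + 1·-45 = -162
a_15 = 2·-162 + -2·-97 + 1·-66 + 1·-55 = -251
a_16 = 2·-251 + -2·-162 + 1·-97 + 1·-66 = -341
a_17 = 2·-341 + -2·-251 + 1·-162 + 1·-97 = -439
a_18 = 2·-439 + -2·-341 + 1·-251 + 1·-162 = -609
a_19 = 2·-609 + -2·-439 + 1·-341 + 1·-251 = -932
a_20 = 2·-932 + -2·-609 + 1·-439 + 1·-341 = -1426
a_21 = 2·-1426 + -2·-932 + 1·-609 + 1·-439 = -2036
a_22 = 2·-2036 + -2·-1426 + 1·-932 + 1·-609 = -2761
a_23 = 2·-2761 + -2·-2036 + 1·-1426 + 1·-932 = -3808
a_24 = 2·-3808 + -2·-2761 + 1·-2036 + 1·-1426 = -5556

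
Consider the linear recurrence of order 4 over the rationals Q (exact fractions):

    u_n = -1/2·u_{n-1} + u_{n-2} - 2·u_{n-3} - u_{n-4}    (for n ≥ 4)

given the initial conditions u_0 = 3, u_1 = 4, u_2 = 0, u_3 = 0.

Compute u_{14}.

u_4 = -1/2·0 + 1·0 + -2·4 + -1·3 = -11
u_5 = -1/2·-11 + 1·0 + -2·0 + -1·4 = 3/2
u_6 = -1/2·3/2 + 1·-11 + -2·0 + -1·0 = -47/4
u_7 = -1/2·-47/4 + 1·3/2 + -2·-11 + -1·0 = 235/8
u_8 = -1/2·235/8 + 1·-47/4 + -2·3/2 + -1·-11 = -295/16
u_9 = -1/2·-295/16 + 1·235/8 + -2·-47/4 + -1·3/2 = 1939/32
u_10 = -1/2·1939/32 + 1·-295/16 + -2·235/8 + -1·-47/4 = -6127/64
u_11 = -1/2·-6127/64 + 1·1939/32 + -2·-295/16 + -1·235/8 = 14843/128
u_12 = -1/2·14843/128 + 1·-6127/64 + -2·1939/32 + -1·-295/16 = -65655/256
u_13 = -1/2·-65655/256 + 1·14843/128 + -2·-6127/64 + -1·1939/32 = 192035/512
u_14 = -1/2·192035/512 + 1·-65655/256 + -2·14843/128 + -1·-6127/64 = -594111/1024

-594111/1024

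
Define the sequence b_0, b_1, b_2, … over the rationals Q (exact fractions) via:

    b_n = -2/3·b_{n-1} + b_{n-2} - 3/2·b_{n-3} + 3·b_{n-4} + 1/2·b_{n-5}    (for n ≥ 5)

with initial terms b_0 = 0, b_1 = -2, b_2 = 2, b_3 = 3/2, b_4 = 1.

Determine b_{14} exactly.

b_5 = -2/3·1 + 1·3/2 + -3/2·2 + 3·-2 + 1/2·0 = -49/6
b_6 = -2/3·-49/6 + 1·1 + -3/2·3/2 + 3·2 + 1/2·-2 = 331/36
b_7 = -2/3·331/36 + 1·-49/6 + -3/2·1 + 3·3/2 + 1/2·2 = -278/27
b_8 = -2/3·-278/27 + 1·331/36 + -3/2·-49/6 + 3·1 + 1/2·3/2 = 10387/324
b_9 = -2/3·10387/324 + 1·-278/27 + -3/2·331/36 + 3·-49/6 + 1/2·1 = -135031/1944
b_10 = -2/3·-135031/1944 + 1·10387/324 + -3/2·-278/27 + 3·331/36 + 1/2·-49/6 = 85519/729
b_11 = -2/3·85519/729 + 1·-135031/1944 + -3/2·10387/324 + 3·-278/27 + 1/2·331/36 = -3884929/17496
b_12 = -2/3·-3884929/17496 + 1·85519/729 + -3/2·-135031/1944 + 3·10387/324 + 1/2·-278/27 = 48347695/104976
b_13 = -2/3·48347695/104976 + 1·-3884929/17496 + -3/2·85519/729 + 3·-135031/1944 + 1/2·10387/324 = -17663588/19683
b_14 = -2/3·-17663588/19683 + 1·48347695/104976 + -3/2·-3884929/17496 + 3·85519/729 + 1/2·-135031/1944 = 1614728659/944784

1614728659/944784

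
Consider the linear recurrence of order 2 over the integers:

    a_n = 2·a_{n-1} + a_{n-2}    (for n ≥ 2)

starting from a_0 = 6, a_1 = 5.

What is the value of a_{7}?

a_2 = 2·5 + 1·6 = 16
a_3 = 2·16 + 1·5 = 37
a_4 = 2·37 + 1·16 = 90
a_5 = 2·90 + 1·37 = 217
a_6 = 2·217 + 1·90 = 524
a_7 = 2·524 + 1·217 = 1265

1265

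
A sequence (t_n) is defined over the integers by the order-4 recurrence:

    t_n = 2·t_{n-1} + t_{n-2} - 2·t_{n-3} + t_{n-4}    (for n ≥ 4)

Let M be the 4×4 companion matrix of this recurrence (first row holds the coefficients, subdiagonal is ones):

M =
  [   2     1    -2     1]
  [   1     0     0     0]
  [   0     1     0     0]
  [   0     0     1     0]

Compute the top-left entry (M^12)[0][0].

9273

(M^12)[0][0] is the top entry after applying M 12 times to the unit state (1, 0, 0, 0). Equivalently it is h_{15} for the auxiliary sequence (h_n) obeying the same recurrence with h_3 = 1 and h_i = 0 for 0 ≤ i < 3:
h_4 = 2·1 + 1·0 + -2·0 + 1·0 = 2
h_5 = 2·2 + 1·1 + -2·0 + 1·0 = 5
h_6 = 2·5 + 1·2 + -2·1 + 1·0 = 10
h_7 = 2·10 + 1·5 + -2·2 + 1·1 = 22
h_8 = 2·22 + 1·10 + -2·5 + 1·2 = 46
h_9 = 2·46 + 1·22 + -2·10 + 1·5 = 99
h_10 = 2·99 + 1·46 + -2·22 + 1·10 = 210
h_11 = 2·210 + 1·99 + -2·46 + 1·22 = 449
h_12 = 2·449 + 1·210 + -2·99 + 1·46 = 956
h_13 = 2·956 + 1·449 + -2·210 + 1·99 = 2040
h_14 = 2·2040 + 1·956 + -2·449 + 1·210 = 4348
h_15 = 2·4348 + 1·2040 + -2·956 + 1·449 = 9273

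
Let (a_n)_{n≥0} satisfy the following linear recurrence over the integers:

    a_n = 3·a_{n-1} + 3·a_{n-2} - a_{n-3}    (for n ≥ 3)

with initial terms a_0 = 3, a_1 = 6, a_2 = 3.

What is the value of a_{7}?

a_3 = 3·3 + 3·6 + -1·3 = 24
a_4 = 3·24 + 3·3 + -1·6 = 75
a_5 = 3·75 + 3·24 + -1·3 = 294
a_6 = 3·294 + 3·75 + -1·24 = 1083
a_7 = 3·1083 + 3·294 + -1·75 = 4056

4056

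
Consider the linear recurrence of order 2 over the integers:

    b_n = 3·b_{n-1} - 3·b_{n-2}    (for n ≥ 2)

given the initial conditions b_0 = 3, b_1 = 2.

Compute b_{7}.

b_2 = 3·2 + -3·3 = -3
b_3 = 3·-3 + -3·2 = -15
b_4 = 3·-15 + -3·-3 = -36
b_5 = 3·-36 + -3·-15 = -63
b_6 = 3·-63 + -3·-36 = -81
b_7 = 3·-81 + -3·-63 = -54

-54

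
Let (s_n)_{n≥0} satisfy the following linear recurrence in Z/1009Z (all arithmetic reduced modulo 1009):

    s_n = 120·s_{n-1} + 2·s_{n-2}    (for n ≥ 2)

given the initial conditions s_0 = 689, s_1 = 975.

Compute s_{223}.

670

s_2 = 120·975 + 2·689 = 325
s_3 = 120·325 + 2·975 = 590
s_4 = 120·590 + 2·325 = 820
s_5 = 120·820 + 2·590 = 698
s_6 = 120·698 + 2·820 = 644
s_7 = 120·644 + 2·698 = 983
Continuing the recurrence:
  s_8 = 186;  s_9 = 70;  s_10 = 700;  s_11 = 393;  s_12 = 128;  s_13 = 2
  s_14 = 496;  s_15 = 1002;  s_16 = 152;  s_17 = 64;  s_18 = 921;  s_19 = 667
  s_20 = 153;  s_21 = 523;  s_22 = 508;  s_23 = 457;  s_24 = 361;  s_25 = 847
  s_26 = 453;  s_27 = 559;  s_28 = 383;  s_29 = 664;  s_30 = 735;  s_31 = 736
  s_32 = 998;  s_33 = 152;  s_34 = 56;  s_35 = 970;  s_36 = 477;  s_37 = 658
  s_38 = 203;  s_39 = 451;  s_40 = 40;  s_41 = 657;  s_42 = 218;  s_43 = 231
  s_44 = 913;  s_45 = 41;  s_46 = 692;  s_47 = 384;  s_48 = 41;  s_49 = 643
  s_50 = 558;  s_51 = 643;  s_52 = 583;  s_53 = 616;  s_54 = 420;  s_55 = 173
  s_56 = 411;  s_57 = 225;  s_58 = 579;  s_59 = 309;  s_60 = 905;  s_61 = 246
  s_62 = 51;  s_63 = 558;  s_64 = 468;  s_65 = 772;  s_66 = 748;  s_67 = 494
  s_68 = 236;  s_69 = 47;  s_70 = 58;  s_71 = 1000;  s_72 = 45;  s_73 = 337
  s_74 = 170;  s_75 = 894;  s_76 = 666;  s_77 = 988;  s_78 = 830;  s_79 = 676
  s_80 = 42;  s_81 = 338;  s_82 = 284;  s_83 = 450;  s_84 = 82;  s_85 = 650
  s_86 = 471;  s_87 = 307;  s_88 = 449;  s_89 = 8;  s_90 = 849;  s_91 = 996
  s_92 = 138;  s_93 = 390;  s_94 = 662;  s_95 = 509;  s_96 = 855;  s_97 = 700
  s_98 = 954;  s_99 = 854;  s_100 = 461;  s_101 = 524;  s_102 = 235;  s_103 = 996
  s_104 = 928;  s_105 = 344;  s_106 = 758;  s_107 = 838;  s_108 = 167;  s_109 = 527
  s_110 = 7;  s_111 = 885;  s_112 = 269;  s_113 = 753;  s_114 = 88;  s_115 = 967
  s_116 = 181;  s_117 = 447;  s_118 = 525;  s_119 = 327;  s_120 = 939;  s_121 = 326
  s_122 = 638;  s_123 = 528;  s_124 = 60;  s_125 = 184;  s_126 = 2;  s_127 = 608
  s_128 = 316;  s_129 = 794;  s_130 = 57;  s_131 = 356;  s_132 = 456;  s_133 = 946
  s_134 = 415;  s_135 = 233;  s_136 = 538;  s_137 = 450;  s_138 = 590;  s_139 = 61
  s_140 = 428;  s_141 = 23;  s_142 = 589;  s_143 = 96;  s_144 = 590;  s_145 = 362
  s_146 = 224;  s_147 = 361;  s_148 = 381;  s_149 = 28;  s_150 = 86;  s_151 = 286
  s_152 = 186;  s_153 = 694;  s_154 = 914;  s_155 = 78;  s_156 = 89;  s_157 = 746
  s_158 = 906;  s_159 = 231;  s_160 = 271;  s_161 = 694;  s_162 = 75;  s_163 = 298
  s_164 = 595;  s_165 = 357;  s_166 = 643;  s_167 = 181;  s_168 = 808;  s_169 = 458
  s_170 = 72;  s_171 = 475;  s_172 = 640;  s_173 = 57;  s_174 = 48;  s_175 = 829
  s_176 = 694;  s_177 = 182;  s_178 = 21;  s_179 = 866;  s_180 = 35;  s_181 = 887
  s_182 = 565;  s_183 = 962;  s_184 = 535;  s_185 = 539;  s_186 = 165;  s_187 = 698
  s_188 = 343;  s_189 = 178;  s_190 = 857;  s_191 = 278;  s_192 = 768;  s_193 = 897
  s_194 = 204;  s_195 = 40;  s_196 = 163;  s_197 = 469;  s_198 = 102;  s_199 = 61
  s_200 = 461;  s_201 = 956;  s_202 = 616;  s_203 = 157;  s_204 = 901;  s_205 = 471
  s_206 = 809;  s_207 = 149;  s_208 = 327;  s_209 = 187;  s_210 = 896;  s_211 = 940
  s_212 = 575;  s_213 = 250;  s_214 = 880;  s_215 = 155;  s_216 = 180;  s_217 = 721
  s_218 = 106;  s_219 = 36;  s_220 = 496;  s_221 = 61
s_222 = 120·61 + 2·496 = 240
s_223 = 120·240 + 2·61 = 670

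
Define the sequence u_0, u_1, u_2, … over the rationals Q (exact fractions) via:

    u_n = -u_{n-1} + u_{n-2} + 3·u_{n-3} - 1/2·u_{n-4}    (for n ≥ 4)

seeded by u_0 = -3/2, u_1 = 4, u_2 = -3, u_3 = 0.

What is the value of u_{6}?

u_4 = -1·0 + 1·-3 + 3·4 + -1/2·-3/2 = 39/4
u_5 = -1·39/4 + 1·0 + 3·-3 + -1/2·4 = -83/4
u_6 = -1·-83/4 + 1·39/4 + 3·0 + -1/2·-3 = 32

32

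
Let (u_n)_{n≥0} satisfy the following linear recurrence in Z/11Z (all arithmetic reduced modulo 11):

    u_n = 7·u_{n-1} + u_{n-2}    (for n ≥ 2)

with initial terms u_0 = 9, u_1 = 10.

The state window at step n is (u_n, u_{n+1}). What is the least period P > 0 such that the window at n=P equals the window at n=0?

10

n=0: window = (9, 10)
n=1: window = (10, 2)
n=2: window = (2, 2)
n=3: window = (2, 5)
n=4: window = (5, 4)
n=5: window = (4, 0)
n=6: window = (0, 4)
n=7: window = (4, 6)
n=8: window = (6, 2)
n=9: window = (2, 9)
n=10: window = (9, 10)
window at n=10 equals window at n=0 → period = 10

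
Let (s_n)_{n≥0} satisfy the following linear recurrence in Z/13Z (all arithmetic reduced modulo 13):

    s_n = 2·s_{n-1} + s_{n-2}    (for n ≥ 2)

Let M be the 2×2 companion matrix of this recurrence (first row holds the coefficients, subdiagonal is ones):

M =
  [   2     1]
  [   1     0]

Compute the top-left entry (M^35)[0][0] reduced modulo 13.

5

(M^35)[0][0] is the top entry after applying M 35 times to the unit state (1, 0). Equivalently it is h_{36} for the auxiliary sequence (h_n) obeying the same recurrence with h_1 = 1 and h_i = 0 for 0 ≤ i < 1:
h_2 = 2·1 + 1·0 = 2
h_3 = 2·2 + 1·1 = 5
h_4 = 2·5 + 1·2 = 12
h_5 = 2·12 + 1·5 = 3
h_6 = 2·3 + 1·12 = 5
h_7 = 2·5 + 1·3 = 0
h_8 = 2·0 + 1·5 = 5
h_9 = 2·5 + 1·0 = 10
h_10 = 2·10 + 1·5 = 12
h_11 = 2·12 + 1·10 = 8
h_12 = 2·8 + 1·12 = 2
h_13 = 2·2 + 1·8 = 12
h_14 = 2·12 + 1·2 = 0
h_15 = 2·0 + 1·12 = 12
h_16 = 2·12 + 1·0 = 11
h_17 = 2·11 + 1·12 = 8
h_18 = 2·8 + 1·11 = 1
h_19 = 2·1 + 1·8 = 10
h_20 = 2·10 + 1·1 = 8
h_21 = 2·8 + 1·10 = 0
h_22 = 2·0 + 1·8 = 8
h_23 = 2·8 + 1·0 = 3
h_24 = 2·3 + 1·8 = 1
h_25 = 2·1 + 1·3 = 5
h_26 = 2·5 + 1·1 = 11
h_27 = 2·11 + 1·5 = 1
h_28 = 2·1 + 1·11 = 0
h_29 = 2·0 + 1·1 = 1
h_30 = 2·1 + 1·0 = 2
h_31 = 2·2 + 1·1 = 5
h_32 = 2·5 + 1·2 = 12
h_33 = 2·12 + 1·5 = 3
h_34 = 2·3 + 1·12 = 5
h_35 = 2·5 + 1·3 = 0
h_36 = 2·0 + 1·5 = 5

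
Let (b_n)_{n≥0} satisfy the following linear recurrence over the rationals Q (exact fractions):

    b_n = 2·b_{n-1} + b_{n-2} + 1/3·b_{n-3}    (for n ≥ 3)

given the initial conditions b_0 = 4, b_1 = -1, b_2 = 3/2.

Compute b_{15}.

38621791/243

b_3 = 2·3/2 + 1·-1 + 1/3·4 = 10/3
b_4 = 2·10/3 + 1·3/2 + 1/3·-1 = 47/6
b_5 = 2·47/6 + 1·10/3 + 1/3·3/2 = 39/2
b_6 = 2·39/2 + 1·47/6 + 1/3·10/3 = 863/18
b_7 = 2·863/18 + 1·39/2 + 1/3·47/6 = 118
b_8 = 2·118 + 1·863/18 + 1/3·39/2 = 2614/9
b_9 = 2·2614/9 + 1·118 + 1/3·863/18 = 38603/54
b_10 = 2·38603/54 + 1·2614/9 + 1/3·118 = 47507/27
b_11 = 2·47507/27 + 1·38603/54 + 1/3·2614/9 = 77953/18
b_12 = 2·77953/18 + 1·47507/27 + 1/3·38603/54 = 1726799/162
b_13 = 2·1726799/162 + 1·77953/18 + 1/3·47507/27 = 4250189/162
b_14 = 2·4250189/162 + 1·1726799/162 + 1/3·77953/18 = 1743506/27
b_15 = 2·1743506/27 + 1·4250189/162 + 1/3·1726799/162 = 38621791/243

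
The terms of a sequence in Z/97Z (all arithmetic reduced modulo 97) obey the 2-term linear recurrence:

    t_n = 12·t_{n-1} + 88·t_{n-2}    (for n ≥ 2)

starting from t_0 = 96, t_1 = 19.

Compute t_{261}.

95

t_2 = 12·19 + 88·96 = 43
t_3 = 12·43 + 88·19 = 54
t_4 = 12·54 + 88·43 = 67
t_5 = 12·67 + 88·54 = 27
t_6 = 12·27 + 88·67 = 12
t_7 = 12·12 + 88·27 = 95
t_8 = 12·95 + 88·12 = 62
t_9 = 12·62 + 88·95 = 83
t_10 = 12·83 + 88·62 = 50
t_11 = 12·50 + 88·83 = 47
t_12 = 12·47 + 88·50 = 17
t_13 = 12·17 + 88·47 = 72
t_14 = 12·72 + 88·17 = 32
t_15 = 12·32 + 88·72 = 27
t_16 = 12·27 + 88·32 = 36
t_17 = 12·36 + 88·27 = 92
t_18 = 12·92 + 88·36 = 4
t_19 = 12·4 + 88·92 = 93
t_20 = 12·93 + 88·4 = 13
t_21 = 12·13 + 88·93 = 95
t_22 = 12·95 + 88·13 = 53
t_23 = 12·53 + 88·95 = 72
t_24 = 12·72 + 88·53 = 96
t_25 = 12·96 + 88·72 = 19
(t_24, t_25) = (96, 19) = (t_0, t_1), so the sequence has period 24.
261 ≡ 21 (mod 24), hence t_261 = t_21 = 95.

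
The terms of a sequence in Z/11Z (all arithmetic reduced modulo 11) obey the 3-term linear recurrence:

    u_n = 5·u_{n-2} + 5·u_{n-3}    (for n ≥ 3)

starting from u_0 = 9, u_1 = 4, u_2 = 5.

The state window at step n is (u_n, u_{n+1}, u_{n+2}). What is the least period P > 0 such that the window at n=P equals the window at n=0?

665

n=0: window = (9, 4, 5)
n=1: window = (4, 5, 10)
n=2: window = (5, 10, 1)
n=3: window = (10, 1, 9)
n=4: window = (1, 9, 0)
n=5: window = (9, 0, 6)
n=6: window = (0, 6, 1)
n=7: window = (6, 1, 8)
n=8: window = (1, 8, 2)
n=9: window = (8, 2, 1)
n=10: window = (2, 1, 6)
n=11: window = (1, 6, 4)
n=12: window = (6, 4, 2)
n=13: window = (4, 2, 6)
n=14: window = (2, 6, 8)
n=15: window = (6, 8, 7)
n=16: window = (8, 7, 4)
n=17: window = (7, 4, 9)
n=18: window = (4, 9, 0)
n=19: window = (9, 0, 10)
n=20: window = (0, 10, 1)
n=21: window = (10, 1, 6)
n=22: window = (1, 6, 0)
n=23: window = (6, 0, 2)
n=24: window = (0, 2, 8)
n=25: window = (2, 8, 10)
n=26: window = (8, 10, 6)
n=27: window = (10, 6, 2)
n=28: window = (6, 2, 3)
n=29: window = (2, 3, 7)
n=30: window = (3, 7, 3)
n=31: window = (7, 3, 6)
n=32: window = (3, 6, 6)
n=33: window = (6, 6, 1)
n=34: window = (6, 1, 5)
n=35: window = (1, 5, 2)
n=36: window = (5, 2, 8)
n=37: window = (2, 8, 2)
n=38: window = (8, 2, 6)
n=39: window = (2, 6, 6)
n=40: window = (6, 6, 7)
…
n=663: window = (0, 3, 9)
n=664: window = (3, 9, 4)
n=665: window = (9, 4, 5)
window at n=665 equals window at n=0 → period = 665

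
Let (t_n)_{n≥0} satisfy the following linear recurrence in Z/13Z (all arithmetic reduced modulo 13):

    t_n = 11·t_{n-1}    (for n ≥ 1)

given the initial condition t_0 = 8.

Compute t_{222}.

5

t_1 = 11·8 = 10
t_2 = 11·10 = 6
t_3 = 11·6 = 1
t_4 = 11·1 = 11
t_5 = 11·11 = 4
t_6 = 11·4 = 5
t_7 = 11·5 = 3
t_8 = 11·3 = 7
t_9 = 11·7 = 12
t_10 = 11·12 = 2
t_11 = 11·2 = 9
t_12 = 11·9 = 8
(t_12) = (8) = (t_0), so the sequence has period 12.
222 ≡ 6 (mod 12), hence t_222 = t_6 = 5.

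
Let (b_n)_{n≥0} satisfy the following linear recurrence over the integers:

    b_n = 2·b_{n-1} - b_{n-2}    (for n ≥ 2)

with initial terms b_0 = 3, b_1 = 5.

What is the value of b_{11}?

b_2 = 2·5 + -1·3 = 7
b_3 = 2·7 + -1·5 = 9
b_4 = 2·9 + -1·7 = 11
b_5 = 2·11 + -1·9 = 13
b_6 = 2·13 + -1·11 = 15
b_7 = 2·15 + -1·13 = 17
b_8 = 2·17 + -1·15 = 19
b_9 = 2·19 + -1·17 = 21
b_10 = 2·21 + -1·19 = 23
b_11 = 2·23 + -1·21 = 25

25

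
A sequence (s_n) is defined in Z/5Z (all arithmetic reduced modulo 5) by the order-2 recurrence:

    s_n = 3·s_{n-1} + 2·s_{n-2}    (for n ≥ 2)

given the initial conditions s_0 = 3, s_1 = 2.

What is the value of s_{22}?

3

s_2 = 3·2 + 2·3 = 2
s_3 = 3·2 + 2·2 = 0
s_4 = 3·0 + 2·2 = 4
s_5 = 3·4 + 2·0 = 2
s_6 = 3·2 + 2·4 = 4
s_7 = 3·4 + 2·2 = 1
s_8 = 3·1 + 2·4 = 1
s_9 = 3·1 + 2·1 = 0
s_10 = 3·0 + 2·1 = 2
s_11 = 3·2 + 2·0 = 1
s_12 = 3·1 + 2·2 = 2
s_13 = 3·2 + 2·1 = 3
s_14 = 3·3 + 2·2 = 3
s_15 = 3·3 + 2·3 = 0
s_16 = 3·0 + 2·3 = 1
s_17 = 3·1 + 2·0 = 3
s_18 = 3·3 + 2·1 = 1
s_19 = 3·1 + 2·3 = 4
s_20 = 3·4 + 2·1 = 4
s_21 = 3·4 + 2·4 = 0
s_22 = 3·0 + 2·4 = 3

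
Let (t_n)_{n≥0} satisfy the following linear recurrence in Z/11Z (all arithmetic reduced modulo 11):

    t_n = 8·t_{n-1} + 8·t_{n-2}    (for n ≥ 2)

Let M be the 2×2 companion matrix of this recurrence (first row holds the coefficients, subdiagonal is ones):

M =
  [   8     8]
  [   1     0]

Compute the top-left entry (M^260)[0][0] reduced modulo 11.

9

(M^260)[0][0] is the top entry after applying M 260 times to the unit state (1, 0). Equivalently it is h_{261} for the auxiliary sequence (h_n) obeying the same recurrence with h_1 = 1 and h_i = 0 for 0 ≤ i < 1:
h_2 = 8·1 + 8·0 = 8
h_3 = 8·8 + 8·1 = 6
h_4 = 8·6 + 8·8 = 2
h_5 = 8·2 + 8·6 = 9
h_6 = 8·9 + 8·2 = 0
h_7 = 8·0 + 8·9 = 6
h_8 = 8·6 + 8·0 = 4
h_9 = 8·4 + 8·6 = 3
h_10 = 8·3 + 8·4 = 1
h_11 = 8·1 + 8·3 = 10
h_12 = 8·10 + 8·1 = 0
h_13 = 8·0 + 8·10 = 3
h_14 = 8·3 + 8·0 = 2
h_15 = 8·2 + 8·3 = 7
h_16 = 8·7 + 8·2 = 6
h_17 = 8·6 + 8·7 = 5
h_18 = 8·5 + 8·6 = 0
h_19 = 8·0 + 8·5 = 7
h_20 = 8·7 + 8·0 = 1
h_21 = 8·1 + 8·7 = 9
h_22 = 8·9 + 8·1 = 3
h_23 = 8·3 + 8·9 = 8
h_24 = 8·8 + 8·3 = 0
h_25 = 8·0 + 8·8 = 9
h_26 = 8·9 + 8·0 = 6
h_27 = 8·6 + 8·9 = 10
h_28 = 8·10 + 8·6 = 7
h_29 = 8·7 + 8·10 = 4
h_30 = 8·4 + 8·7 = 0
h_31 = 8·0 + 8·4 = 10
h_32 = 8·10 + 8·0 = 3
h_33 = 8·3 + 8·10 = 5
h_34 = 8·5 + 8·3 = 9
h_35 = 8·9 + 8·5 = 2
h_36 = 8·2 + 8·9 = 0
h_37 = 8·0 + 8·2 = 5
h_38 = 8·5 + 8·0 = 7
h_39 = 8·7 + 8·5 = 8
h_40 = 8·8 + 8·7 = 10
h_41 = 8·10 + 8·8 = 1
h_42 = 8·1 + 8·10 = 0
h_43 = 8·0 + 8·1 = 8
h_44 = 8·8 + 8·0 = 9
h_45 = 8·9 + 8·8 = 4
h_46 = 8·4 + 8·9 = 5
h_47 = 8·5 + 8·4 = 6
h_48 = 8·6 + 8·5 = 0
h_49 = 8·0 + 8·6 = 4
h_50 = 8·4 + 8·0 = 10
h_51 = 8·10 + 8·4 = 2
h_52 = 8·2 + 8·10 = 8
h_53 = 8·8 + 8·2 = 3
h_54 = 8·3 + 8·8 = 0
h_55 = 8·0 + 8·3 = 2
h_56 = 8·2 + 8·0 = 5
h_57 = 8·5 + 8·2 = 1
h_58 = 8·1 + 8·5 = 4
h_59 = 8·4 + 8·1 = 7
h_60 = 8·7 + 8·4 = 0
h_61 = 8·0 + 8·7 = 1
(h_60, h_61) = (0, 1) = (h_0, h_1), so the sequence has period 60.
261 ≡ 21 (mod 60), hence h_261 = h_21 = 9.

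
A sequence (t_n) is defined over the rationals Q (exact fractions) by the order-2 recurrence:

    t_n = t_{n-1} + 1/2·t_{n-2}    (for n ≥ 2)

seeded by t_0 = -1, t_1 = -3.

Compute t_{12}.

-5251/64

t_2 = 1·-3 + 1/2·-1 = -7/2
t_3 = 1·-7/2 + 1/2·-3 = -5
t_4 = 1·-5 + 1/2·-7/2 = -27/4
t_5 = 1·-27/4 + 1/2·-5 = -37/4
t_6 = 1·-37/4 + 1/2·-27/4 = -101/8
t_7 = 1·-101/8 + 1/2·-37/4 = -69/4
t_8 = 1·-69/4 + 1/2·-101/8 = -377/16
t_9 = 1·-377/16 + 1/2·-69/4 = -515/16
t_10 = 1·-515/16 + 1/2·-377/16 = -1407/32
t_11 = 1·-1407/32 + 1/2·-515/16 = -961/16
t_12 = 1·-961/16 + 1/2·-1407/32 = -5251/64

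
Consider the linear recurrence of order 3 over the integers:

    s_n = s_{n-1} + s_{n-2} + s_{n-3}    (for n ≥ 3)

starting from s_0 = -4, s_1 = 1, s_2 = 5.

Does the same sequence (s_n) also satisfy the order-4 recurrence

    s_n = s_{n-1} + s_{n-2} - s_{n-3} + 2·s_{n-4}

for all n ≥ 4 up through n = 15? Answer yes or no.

Terms s_0..s_15: -4, 1, 5, 2, 8, 15, 25, 48, 88, 161, 297, 546, 1004, 1847, 3397, 6248
n=4: candidate gives -2, actual s_4 = 8 ✗

no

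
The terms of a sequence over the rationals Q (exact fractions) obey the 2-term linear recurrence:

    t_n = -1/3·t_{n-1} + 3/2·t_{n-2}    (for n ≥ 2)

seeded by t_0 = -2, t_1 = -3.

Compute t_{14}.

574248221/17006112

t_2 = -1/3·-3 + 3/2·-2 = -2
t_3 = -1/3·-2 + 3/2·-3 = -23/6
t_4 = -1/3·-23/6 + 3/2·-2 = -31/18
t_5 = -1/3·-31/18 + 3/2·-23/6 = -559/108
t_6 = -1/3·-559/108 + 3/2·-31/18 = -139/162
t_7 = -1/3·-139/162 + 3/2·-559/108 = -14537/1944
t_8 = -1/3·-14537/1944 + 3/2·-139/162 = 7031/5832
t_9 = -1/3·7031/5832 + 3/2·-14537/1944 = -406561/34992
t_10 = -1/3·-406561/34992 + 3/2·7031/5832 = 298199/52488
t_11 = -1/3·298199/52488 + 3/2·-406561/34992 = -12169943/629856
t_12 = -1/3·-12169943/629856 + 3/2·298199/52488 = 28272689/1889568
t_13 = -1/3·28272689/1889568 + 3/2·-12169943/629856 = -385133839/11337408
t_14 = -1/3·-385133839/11337408 + 3/2·28272689/1889568 = 574248221/17006112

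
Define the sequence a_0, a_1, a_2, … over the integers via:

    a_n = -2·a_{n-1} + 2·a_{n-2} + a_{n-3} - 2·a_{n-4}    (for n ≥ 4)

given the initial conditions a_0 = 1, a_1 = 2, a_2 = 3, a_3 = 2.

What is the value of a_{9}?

-42

a_4 = -2·2 + 2·3 + 1·2 + -2·1 = 2
a_5 = -2·2 + 2·2 + 1·3 + -2·2 = -1
a_6 = -2·-1 + 2·2 + 1·2 + -2·3 = 2
a_7 = -2·2 + 2·-1 + 1·2 + -2·2 = -8
a_8 = -2·-8 + 2·2 + 1·-1 + -2·2 = 15
a_9 = -2·15 + 2·-8 + 1·2 + -2·-1 = -42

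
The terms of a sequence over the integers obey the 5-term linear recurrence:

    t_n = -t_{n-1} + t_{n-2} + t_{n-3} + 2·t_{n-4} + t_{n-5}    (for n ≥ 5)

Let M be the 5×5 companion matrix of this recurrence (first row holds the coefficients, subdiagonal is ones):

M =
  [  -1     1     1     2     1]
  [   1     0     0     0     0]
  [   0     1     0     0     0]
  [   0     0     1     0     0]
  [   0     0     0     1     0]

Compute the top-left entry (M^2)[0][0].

(M^2)[0][0] is the top entry after applying M 2 times to the unit state (1, 0, 0, 0, 0). Equivalently it is h_{6} for the auxiliary sequence (h_n) obeying the same recurrence with h_4 = 1 and h_i = 0 for 0 ≤ i < 4:
h_5 = -1·1 + 1·0 + 1·0 + 2·0 + 1·0 = -1
h_6 = -1·-1 + 1·1 + 1·0 + 2·0 + 1·0 = 2

2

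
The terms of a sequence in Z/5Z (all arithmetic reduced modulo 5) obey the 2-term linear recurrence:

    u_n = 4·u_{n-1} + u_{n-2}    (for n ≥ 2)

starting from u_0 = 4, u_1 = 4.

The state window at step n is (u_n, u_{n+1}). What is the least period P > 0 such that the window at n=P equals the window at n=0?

n=0: window = (4, 4)
n=1: window = (4, 0)
n=2: window = (0, 4)
n=3: window = (4, 1)
n=4: window = (1, 3)
n=5: window = (3, 3)
n=6: window = (3, 0)
n=7: window = (0, 3)
n=8: window = (3, 2)
n=9: window = (2, 1)
n=10: window = (1, 1)
n=11: window = (1, 0)
n=12: window = (0, 1)
n=13: window = (1, 4)
n=14: window = (4, 2)
n=15: window = (2, 2)
n=16: window = (2, 0)
n=17: window = (0, 2)
n=18: window = (2, 3)
n=19: window = (3, 4)
n=20: window = (4, 4)
window at n=20 equals window at n=0 → period = 20

20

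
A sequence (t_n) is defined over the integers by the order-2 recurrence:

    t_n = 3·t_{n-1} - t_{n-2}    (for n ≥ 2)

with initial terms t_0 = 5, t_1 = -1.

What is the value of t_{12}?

t_2 = 3·-1 + -1·5 = -8
t_3 = 3·-8 + -1·-1 = -23
t_4 = 3·-23 + -1·-8 = -61
t_5 = 3·-61 + -1·-23 = -160
t_6 = 3·-160 + -1·-61 = -419
t_7 = 3·-419 + -1·-160 = -1097
t_8 = 3·-1097 + -1·-419 = -2872
t_9 = 3·-2872 + -1·-1097 = -7519
t_10 = 3·-7519 + -1·-2872 = -19685
t_11 = 3·-19685 + -1·-7519 = -51536
t_12 = 3·-51536 + -1·-19685 = -134923

-134923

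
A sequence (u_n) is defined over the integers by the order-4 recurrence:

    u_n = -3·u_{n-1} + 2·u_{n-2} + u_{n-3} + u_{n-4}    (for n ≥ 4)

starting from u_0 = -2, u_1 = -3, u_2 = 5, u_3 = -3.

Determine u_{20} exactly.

7234178967

u_4 = -3·-3 + 2·5 + 1·-3 + 1·-2 = 14
u_5 = -3·14 + 2·-3 + 1·5 + 1·-3 = -46
u_6 = -3·-46 + 2·14 + 1·-3 + 1·5 = 168
u_7 = -3·168 + 2·-46 + 1·14 + 1·-3 = -585
u_8 = -3·-585 + 2·168 + 1·-46 + 1·14 = 2059
u_9 = -3·2059 + 2·-585 + 1·168 + 1·-46 = -7225
u_10 = -3·-7225 + 2·2059 + 1·-585 + 1·168 = 25376
u_11 = -3·25376 + 2·-7225 + 1·2059 + 1·-585 = -89104
u_12 = -3·-89104 + 2·25376 + 1·-7225 + 1·2059 = 312898
u_13 = -3·312898 + 2·-89104 + 1·25376 + 1·-7225 = -1098751
u_14 = -3·-1098751 + 2·312898 + 1·-89104 + 1·25376 = 3858321
u_15 = -3·3858321 + 2·-1098751 + 1·312898 + 1·-89104 = -13548671
u_16 = -3·-13548671 + 2·3858321 + 1·-1098751 + 1·312898 = 47576802
u_17 = -3·47576802 + 2·-13548671 + 1·3858321 + 1·-1098751 = -167068178
u_18 = -3·-167068178 + 2·47576802 + 1·-13548671 + 1·3858321 = 586667788
u_19 = -3·586667788 + 2·-167068178 + 1·47576802 + 1·-13548671 = -2060111589
u_20 = -3·-2060111589 + 2·586667788 + 1·-167068178 + 1·47576802 = 7234178967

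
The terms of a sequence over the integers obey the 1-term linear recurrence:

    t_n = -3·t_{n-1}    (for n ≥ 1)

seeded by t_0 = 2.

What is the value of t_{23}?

-188286357654

t_1 = -3·2 = -6
t_2 = -3·-6 = 18
t_3 = -3·18 = -54
t_4 = -3·-54 = 162
t_5 = -3·162 = -486
t_6 = -3·-486 = 1458
t_7 = -3·1458 = -4374
t_8 = -3·-4374 = 13122
t_9 = -3·13122 = -39366
t_10 = -3·-39366 = 118098
t_11 = -3·118098 = -354294
t_12 = -3·-354294 = 1062882
t_13 = -3·1062882 = -3188646
t_14 = -3·-3188646 = 9565938
t_15 = -3·9565938 = -28697814
t_16 = -3·-28697814 = 86093442
t_17 = -3·86093442 = -258280326
t_18 = -3·-258280326 = 774840978
t_19 = -3·774840978 = -2324522934
t_20 = -3·-2324522934 = 6973568802
t_21 = -3·6973568802 = -20920706406
t_22 = -3·-20920706406 = 62762119218
t_23 = -3·62762119218 = -188286357654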